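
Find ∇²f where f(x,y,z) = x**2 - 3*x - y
2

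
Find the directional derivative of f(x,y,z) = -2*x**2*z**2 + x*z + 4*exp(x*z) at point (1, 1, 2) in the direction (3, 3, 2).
4*sqrt(22)*(-7 + 4*exp(2))/11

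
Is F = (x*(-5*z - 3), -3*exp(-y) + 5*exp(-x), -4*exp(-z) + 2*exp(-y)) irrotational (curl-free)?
No, ∇×F = (-2*exp(-y), -5*x, -5*exp(-x))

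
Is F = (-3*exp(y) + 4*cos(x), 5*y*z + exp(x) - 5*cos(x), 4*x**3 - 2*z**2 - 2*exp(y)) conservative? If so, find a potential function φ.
No, ∇×F = (-5*y - 2*exp(y), -12*x**2, exp(x) + 3*exp(y) + 5*sin(x)) ≠ 0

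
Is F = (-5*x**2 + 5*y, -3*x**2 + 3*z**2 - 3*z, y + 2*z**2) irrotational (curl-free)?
No, ∇×F = (4 - 6*z, 0, -6*x - 5)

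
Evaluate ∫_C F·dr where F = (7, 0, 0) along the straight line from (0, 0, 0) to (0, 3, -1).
0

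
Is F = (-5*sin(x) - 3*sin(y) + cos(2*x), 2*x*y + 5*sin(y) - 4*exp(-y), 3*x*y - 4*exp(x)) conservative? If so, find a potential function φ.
No, ∇×F = (3*x, -3*y + 4*exp(x), 2*y + 3*cos(y)) ≠ 0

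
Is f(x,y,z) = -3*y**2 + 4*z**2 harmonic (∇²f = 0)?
No, ∇²f = 2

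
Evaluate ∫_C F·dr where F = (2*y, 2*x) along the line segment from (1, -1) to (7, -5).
-68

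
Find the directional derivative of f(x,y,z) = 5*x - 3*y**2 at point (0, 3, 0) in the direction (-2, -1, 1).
4*sqrt(6)/3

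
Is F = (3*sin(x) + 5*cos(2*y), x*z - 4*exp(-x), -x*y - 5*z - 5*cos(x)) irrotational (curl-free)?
No, ∇×F = (-2*x, y - 5*sin(x), z + 10*sin(2*y) + 4*exp(-x))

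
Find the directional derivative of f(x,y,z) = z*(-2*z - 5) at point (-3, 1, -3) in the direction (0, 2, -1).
-7*sqrt(5)/5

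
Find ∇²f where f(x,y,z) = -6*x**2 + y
-12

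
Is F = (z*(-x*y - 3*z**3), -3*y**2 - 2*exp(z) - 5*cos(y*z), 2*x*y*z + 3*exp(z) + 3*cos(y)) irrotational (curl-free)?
No, ∇×F = (2*x*z - 5*y*sin(y*z) + 2*exp(z) - 3*sin(y), -x*y - 2*y*z - 12*z**3, x*z)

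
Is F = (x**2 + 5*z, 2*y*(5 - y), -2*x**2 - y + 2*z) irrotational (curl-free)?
No, ∇×F = (-1, 4*x + 5, 0)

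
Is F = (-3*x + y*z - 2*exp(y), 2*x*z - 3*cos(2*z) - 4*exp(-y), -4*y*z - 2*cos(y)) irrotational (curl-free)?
No, ∇×F = (-2*x - 4*z + 2*sin(y) - 6*sin(2*z), y, z + 2*exp(y))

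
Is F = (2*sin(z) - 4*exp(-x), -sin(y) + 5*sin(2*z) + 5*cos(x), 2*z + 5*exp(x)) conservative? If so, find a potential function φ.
No, ∇×F = (-10*cos(2*z), -5*exp(x) + 2*cos(z), -5*sin(x)) ≠ 0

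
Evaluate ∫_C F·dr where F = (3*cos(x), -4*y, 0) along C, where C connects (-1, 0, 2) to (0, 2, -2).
-8 + 3*sin(1)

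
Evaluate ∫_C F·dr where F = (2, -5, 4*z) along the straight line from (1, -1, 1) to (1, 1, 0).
-12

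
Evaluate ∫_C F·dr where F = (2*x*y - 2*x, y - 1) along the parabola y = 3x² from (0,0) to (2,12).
80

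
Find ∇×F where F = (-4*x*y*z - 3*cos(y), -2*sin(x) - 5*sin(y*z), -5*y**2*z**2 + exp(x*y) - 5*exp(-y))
(x*exp(x*y) - 10*y*z**2 + 5*y*cos(y*z) + 5*exp(-y), y*(-4*x - exp(x*y)), 4*x*z - 3*sin(y) - 2*cos(x))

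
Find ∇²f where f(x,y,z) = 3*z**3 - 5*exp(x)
18*z - 5*exp(x)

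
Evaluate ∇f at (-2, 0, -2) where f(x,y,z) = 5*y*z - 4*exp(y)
(0, -14, 0)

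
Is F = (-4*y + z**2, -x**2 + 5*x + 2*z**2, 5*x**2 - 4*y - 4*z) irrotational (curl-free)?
No, ∇×F = (-4*z - 4, -10*x + 2*z, 9 - 2*x)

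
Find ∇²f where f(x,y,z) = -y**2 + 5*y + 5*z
-2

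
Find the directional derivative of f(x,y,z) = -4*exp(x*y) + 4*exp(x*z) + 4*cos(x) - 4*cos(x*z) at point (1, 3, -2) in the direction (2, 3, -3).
2*sqrt(22)*(-9*exp(5) - 2*exp(2)*sin(1) - 7 + 7*exp(2)*sin(2))*exp(-2)/11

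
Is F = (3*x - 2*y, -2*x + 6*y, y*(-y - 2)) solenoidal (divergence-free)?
No, ∇·F = 9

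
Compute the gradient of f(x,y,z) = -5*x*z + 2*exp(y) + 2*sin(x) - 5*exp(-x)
(-5*z + 2*cos(x) + 5*exp(-x), 2*exp(y), -5*x)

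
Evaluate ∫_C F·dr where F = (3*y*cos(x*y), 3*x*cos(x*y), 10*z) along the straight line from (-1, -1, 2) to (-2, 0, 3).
25 - 3*sin(1)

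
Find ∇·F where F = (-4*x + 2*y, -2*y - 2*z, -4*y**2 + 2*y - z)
-7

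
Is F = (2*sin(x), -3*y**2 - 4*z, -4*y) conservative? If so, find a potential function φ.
Yes, F is conservative. φ = -y**3 - 4*y*z - 2*cos(x)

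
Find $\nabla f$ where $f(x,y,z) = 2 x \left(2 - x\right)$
(4 - 4*x, 0, 0)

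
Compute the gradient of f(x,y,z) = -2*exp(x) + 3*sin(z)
(-2*exp(x), 0, 3*cos(z))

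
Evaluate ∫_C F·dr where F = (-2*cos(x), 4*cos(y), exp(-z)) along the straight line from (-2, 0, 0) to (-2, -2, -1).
-4*sin(2) - E + 1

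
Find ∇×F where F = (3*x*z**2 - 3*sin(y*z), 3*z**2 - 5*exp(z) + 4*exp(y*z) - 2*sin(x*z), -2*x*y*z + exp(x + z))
(-2*x*z + 2*x*cos(x*z) - 4*y*exp(y*z) - 6*z + 5*exp(z), 6*x*z + 2*y*z - 3*y*cos(y*z) - exp(x + z), z*(-2*cos(x*z) + 3*cos(y*z)))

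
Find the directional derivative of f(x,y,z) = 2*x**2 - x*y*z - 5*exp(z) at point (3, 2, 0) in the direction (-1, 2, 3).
-45*sqrt(14)/14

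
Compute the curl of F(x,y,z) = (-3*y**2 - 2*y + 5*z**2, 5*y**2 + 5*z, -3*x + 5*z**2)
(-5, 10*z + 3, 6*y + 2)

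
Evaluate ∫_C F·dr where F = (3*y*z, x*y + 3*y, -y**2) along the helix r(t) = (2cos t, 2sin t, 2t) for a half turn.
-6*pi**2 - 4*pi + 16/3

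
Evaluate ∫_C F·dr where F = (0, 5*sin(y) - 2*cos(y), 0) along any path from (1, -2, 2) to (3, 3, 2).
5*cos(2) - 2*sin(2) - 2*sin(3) - 5*cos(3)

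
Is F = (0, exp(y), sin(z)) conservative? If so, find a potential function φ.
Yes, F is conservative. φ = exp(y) - cos(z)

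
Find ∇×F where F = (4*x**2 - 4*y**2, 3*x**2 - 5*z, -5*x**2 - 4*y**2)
(5 - 8*y, 10*x, 6*x + 8*y)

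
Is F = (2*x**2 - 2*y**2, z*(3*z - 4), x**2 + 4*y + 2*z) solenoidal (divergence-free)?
No, ∇·F = 4*x + 2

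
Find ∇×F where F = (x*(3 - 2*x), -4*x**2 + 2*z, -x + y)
(-1, 1, -8*x)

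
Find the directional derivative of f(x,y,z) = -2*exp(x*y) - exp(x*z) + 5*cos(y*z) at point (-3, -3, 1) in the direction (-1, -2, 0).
sqrt(5)*(-18*exp(12) - 10*exp(3)*sin(3) + 1)*exp(-3)/5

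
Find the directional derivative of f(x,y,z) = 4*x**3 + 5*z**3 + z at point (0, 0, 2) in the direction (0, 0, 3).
61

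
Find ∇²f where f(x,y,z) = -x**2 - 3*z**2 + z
-8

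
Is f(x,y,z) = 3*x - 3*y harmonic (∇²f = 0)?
Yes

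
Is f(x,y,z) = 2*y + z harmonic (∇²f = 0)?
Yes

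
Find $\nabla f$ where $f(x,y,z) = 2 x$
(2, 0, 0)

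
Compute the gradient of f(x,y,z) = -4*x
(-4, 0, 0)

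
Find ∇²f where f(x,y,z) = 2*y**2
4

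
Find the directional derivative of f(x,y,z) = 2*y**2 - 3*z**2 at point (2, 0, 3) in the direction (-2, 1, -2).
12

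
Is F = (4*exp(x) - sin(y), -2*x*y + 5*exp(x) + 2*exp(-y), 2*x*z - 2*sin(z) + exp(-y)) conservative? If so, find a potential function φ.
No, ∇×F = (-exp(-y), -2*z, -2*y + 5*exp(x) + cos(y)) ≠ 0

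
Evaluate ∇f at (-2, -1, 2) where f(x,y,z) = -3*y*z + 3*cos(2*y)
(0, -6 + 6*sin(2), 3)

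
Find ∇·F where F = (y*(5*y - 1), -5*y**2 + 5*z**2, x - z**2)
-10*y - 2*z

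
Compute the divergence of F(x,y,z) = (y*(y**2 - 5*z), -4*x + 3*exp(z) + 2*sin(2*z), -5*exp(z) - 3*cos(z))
-5*exp(z) + 3*sin(z)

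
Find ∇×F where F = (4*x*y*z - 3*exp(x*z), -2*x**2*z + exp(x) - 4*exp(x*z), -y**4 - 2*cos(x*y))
(2*x**2 + 4*x*exp(x*z) + 2*x*sin(x*y) - 4*y**3, 4*x*y - 3*x*exp(x*z) - 2*y*sin(x*y), -8*x*z - 4*z*exp(x*z) + exp(x))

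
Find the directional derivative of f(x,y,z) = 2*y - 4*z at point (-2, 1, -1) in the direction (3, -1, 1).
-6*sqrt(11)/11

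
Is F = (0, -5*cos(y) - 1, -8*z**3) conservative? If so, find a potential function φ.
Yes, F is conservative. φ = -y - 2*z**4 - 5*sin(y)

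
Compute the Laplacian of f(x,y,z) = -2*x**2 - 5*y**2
-14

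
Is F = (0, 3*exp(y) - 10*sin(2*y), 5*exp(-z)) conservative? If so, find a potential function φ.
Yes, F is conservative. φ = 3*exp(y) + 5*cos(2*y) - 5*exp(-z)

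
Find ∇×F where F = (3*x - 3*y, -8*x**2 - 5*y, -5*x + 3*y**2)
(6*y, 5, 3 - 16*x)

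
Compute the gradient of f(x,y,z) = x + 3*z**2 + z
(1, 0, 6*z + 1)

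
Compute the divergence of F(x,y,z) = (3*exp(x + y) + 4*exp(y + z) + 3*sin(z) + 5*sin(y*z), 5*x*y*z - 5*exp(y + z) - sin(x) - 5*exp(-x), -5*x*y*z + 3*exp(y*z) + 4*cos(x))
-5*x*y + 5*x*z + 3*y*exp(y*z) + 3*exp(x + y) - 5*exp(y + z)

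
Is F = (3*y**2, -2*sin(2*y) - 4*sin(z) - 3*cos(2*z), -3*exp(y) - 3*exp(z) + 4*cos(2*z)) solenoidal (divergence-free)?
No, ∇·F = -3*exp(z) - 8*sin(2*z) - 4*cos(2*y)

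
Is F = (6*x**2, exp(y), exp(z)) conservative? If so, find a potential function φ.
Yes, F is conservative. φ = 2*x**3 + exp(y) + exp(z)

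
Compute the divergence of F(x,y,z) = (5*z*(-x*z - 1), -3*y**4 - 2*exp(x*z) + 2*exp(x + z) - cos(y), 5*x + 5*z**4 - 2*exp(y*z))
-12*y**3 - 2*y*exp(y*z) + 20*z**3 - 5*z**2 + sin(y)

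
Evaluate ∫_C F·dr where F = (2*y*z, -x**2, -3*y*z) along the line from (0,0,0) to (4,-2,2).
8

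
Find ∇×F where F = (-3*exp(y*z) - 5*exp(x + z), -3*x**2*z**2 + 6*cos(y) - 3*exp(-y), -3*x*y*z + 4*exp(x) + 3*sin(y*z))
(3*z*(2*x**2 - x + cos(y*z)), 3*y*z - 3*y*exp(y*z) - 4*exp(x) - 5*exp(x + z), 3*z*(-2*x*z + exp(y*z)))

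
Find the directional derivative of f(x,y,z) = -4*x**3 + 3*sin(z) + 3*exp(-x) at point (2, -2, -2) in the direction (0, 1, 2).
6*sqrt(5)*cos(2)/5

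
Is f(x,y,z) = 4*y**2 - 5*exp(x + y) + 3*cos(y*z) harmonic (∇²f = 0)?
No, ∇²f = -3*y**2*cos(y*z) - 3*z**2*cos(y*z) - 10*exp(x + y) + 8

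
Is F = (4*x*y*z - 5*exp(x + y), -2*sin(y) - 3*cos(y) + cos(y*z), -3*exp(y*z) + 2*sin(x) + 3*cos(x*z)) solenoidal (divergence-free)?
No, ∇·F = -3*x*sin(x*z) + 4*y*z - 3*y*exp(y*z) - z*sin(y*z) - 5*exp(x + y) + 3*sin(y) - 2*cos(y)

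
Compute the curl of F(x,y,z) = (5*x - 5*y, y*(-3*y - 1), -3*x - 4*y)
(-4, 3, 5)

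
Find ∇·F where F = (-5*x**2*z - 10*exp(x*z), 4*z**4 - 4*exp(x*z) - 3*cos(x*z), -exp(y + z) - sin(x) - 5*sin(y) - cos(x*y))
-10*x*z - 10*z*exp(x*z) - exp(y + z)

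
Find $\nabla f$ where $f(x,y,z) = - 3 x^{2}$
(-6*x, 0, 0)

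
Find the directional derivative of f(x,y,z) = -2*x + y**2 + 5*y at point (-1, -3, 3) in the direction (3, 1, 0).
-7*sqrt(10)/10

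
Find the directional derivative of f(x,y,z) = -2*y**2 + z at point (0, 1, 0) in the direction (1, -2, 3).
11*sqrt(14)/14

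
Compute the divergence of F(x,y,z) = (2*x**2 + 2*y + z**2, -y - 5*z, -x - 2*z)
4*x - 3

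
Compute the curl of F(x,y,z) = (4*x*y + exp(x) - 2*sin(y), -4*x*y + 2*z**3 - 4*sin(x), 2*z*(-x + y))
(2*z*(1 - 3*z), 2*z, -4*x - 4*y - 4*cos(x) + 2*cos(y))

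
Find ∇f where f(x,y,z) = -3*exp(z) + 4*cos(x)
(-4*sin(x), 0, -3*exp(z))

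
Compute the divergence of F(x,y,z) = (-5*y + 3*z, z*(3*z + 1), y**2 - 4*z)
-4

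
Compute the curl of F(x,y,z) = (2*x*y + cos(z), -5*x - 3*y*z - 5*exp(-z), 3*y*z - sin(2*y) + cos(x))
(3*y + 3*z - 2*cos(2*y) - 5*exp(-z), sin(x) - sin(z), -2*x - 5)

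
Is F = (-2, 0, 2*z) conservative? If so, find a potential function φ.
Yes, F is conservative. φ = -2*x + z**2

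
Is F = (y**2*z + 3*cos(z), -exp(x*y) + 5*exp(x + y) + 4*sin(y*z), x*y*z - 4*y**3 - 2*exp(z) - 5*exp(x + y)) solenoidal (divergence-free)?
No, ∇·F = x*y - x*exp(x*y) + 4*z*cos(y*z) - 2*exp(z) + 5*exp(x + y)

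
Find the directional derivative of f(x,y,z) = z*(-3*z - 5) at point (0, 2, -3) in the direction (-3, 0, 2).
2*sqrt(13)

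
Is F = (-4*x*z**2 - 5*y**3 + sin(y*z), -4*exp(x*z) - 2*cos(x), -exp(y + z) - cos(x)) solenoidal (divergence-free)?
No, ∇·F = -4*z**2 - exp(y + z)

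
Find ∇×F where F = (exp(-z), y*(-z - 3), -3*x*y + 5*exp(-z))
(-3*x + y, 3*y - exp(-z), 0)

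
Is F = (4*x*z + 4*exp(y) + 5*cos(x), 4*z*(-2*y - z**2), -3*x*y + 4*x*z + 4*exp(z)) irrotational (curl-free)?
No, ∇×F = (-3*x + 8*y + 12*z**2, 4*x + 3*y - 4*z, -4*exp(y))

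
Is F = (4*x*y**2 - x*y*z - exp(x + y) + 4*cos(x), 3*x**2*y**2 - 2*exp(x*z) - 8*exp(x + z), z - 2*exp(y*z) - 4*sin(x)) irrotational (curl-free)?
No, ∇×F = (2*x*exp(x*z) - 2*z*exp(y*z) + 8*exp(x + z), -x*y + 4*cos(x), 6*x*y**2 - 8*x*y + x*z - 2*z*exp(x*z) + exp(x + y) - 8*exp(x + z))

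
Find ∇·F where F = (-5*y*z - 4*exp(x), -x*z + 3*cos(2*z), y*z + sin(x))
y - 4*exp(x)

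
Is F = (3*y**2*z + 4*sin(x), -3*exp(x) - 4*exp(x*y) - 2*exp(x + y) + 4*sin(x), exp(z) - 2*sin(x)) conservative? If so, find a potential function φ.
No, ∇×F = (0, 3*y**2 + 2*cos(x), -6*y*z - 4*y*exp(x*y) - 3*exp(x) - 2*exp(x + y) + 4*cos(x)) ≠ 0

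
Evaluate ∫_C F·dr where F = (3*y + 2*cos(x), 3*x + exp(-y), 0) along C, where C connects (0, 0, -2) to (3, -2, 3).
-17 - exp(2) + 2*sin(3)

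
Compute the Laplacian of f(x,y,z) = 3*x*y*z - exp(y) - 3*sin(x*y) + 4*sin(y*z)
3*x**2*sin(x*y) + 3*y**2*sin(x*y) - 4*y**2*sin(y*z) - 4*z**2*sin(y*z) - exp(y)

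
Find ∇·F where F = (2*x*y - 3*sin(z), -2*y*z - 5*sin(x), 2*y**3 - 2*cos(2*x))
2*y - 2*z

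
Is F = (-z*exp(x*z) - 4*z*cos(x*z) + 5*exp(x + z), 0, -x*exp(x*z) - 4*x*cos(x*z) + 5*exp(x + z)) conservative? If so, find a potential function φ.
Yes, F is conservative. φ = -exp(x*z) + 5*exp(x + z) - 4*sin(x*z)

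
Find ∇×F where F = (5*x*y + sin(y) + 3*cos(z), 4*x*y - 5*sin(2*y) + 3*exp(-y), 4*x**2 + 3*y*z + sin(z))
(3*z, -8*x - 3*sin(z), -5*x + 4*y - cos(y))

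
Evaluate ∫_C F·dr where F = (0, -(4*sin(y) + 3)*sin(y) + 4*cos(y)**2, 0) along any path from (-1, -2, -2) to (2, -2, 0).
0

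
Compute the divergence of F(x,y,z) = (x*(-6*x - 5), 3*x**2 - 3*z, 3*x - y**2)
-12*x - 5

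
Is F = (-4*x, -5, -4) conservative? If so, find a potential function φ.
Yes, F is conservative. φ = -2*x**2 - 5*y - 4*z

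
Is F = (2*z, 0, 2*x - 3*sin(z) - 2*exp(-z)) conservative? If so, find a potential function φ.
Yes, F is conservative. φ = 2*x*z + 3*cos(z) + 2*exp(-z)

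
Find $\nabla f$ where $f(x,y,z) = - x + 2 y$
(-1, 2, 0)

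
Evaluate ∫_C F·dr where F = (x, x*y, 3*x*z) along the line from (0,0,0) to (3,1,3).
65/2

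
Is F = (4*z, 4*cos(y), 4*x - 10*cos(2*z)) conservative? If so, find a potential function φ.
Yes, F is conservative. φ = 4*x*z + 4*sin(y) - 5*sin(2*z)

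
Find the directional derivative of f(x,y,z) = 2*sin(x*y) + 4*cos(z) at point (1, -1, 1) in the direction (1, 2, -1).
sqrt(6)*(cos(1) + 2*sin(1))/3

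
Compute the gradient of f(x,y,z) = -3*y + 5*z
(0, -3, 5)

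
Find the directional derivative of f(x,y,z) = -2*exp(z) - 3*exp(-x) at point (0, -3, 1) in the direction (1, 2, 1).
sqrt(6)*(3 - 2*E)/6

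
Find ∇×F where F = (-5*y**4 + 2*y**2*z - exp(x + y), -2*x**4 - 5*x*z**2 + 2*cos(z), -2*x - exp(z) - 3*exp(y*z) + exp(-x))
(10*x*z - 3*z*exp(y*z) + 2*sin(z), 2*y**2 + 2 + exp(-x), -8*x**3 + 20*y**3 - 4*y*z - 5*z**2 + exp(x + y))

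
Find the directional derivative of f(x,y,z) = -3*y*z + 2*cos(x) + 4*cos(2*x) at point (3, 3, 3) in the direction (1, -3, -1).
2*sqrt(11)*(-sin(3) - 4*sin(6) + 18)/11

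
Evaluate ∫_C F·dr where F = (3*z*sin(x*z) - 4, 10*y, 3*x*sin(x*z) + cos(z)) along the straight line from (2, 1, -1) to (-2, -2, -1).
31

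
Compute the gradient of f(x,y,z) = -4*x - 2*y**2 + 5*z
(-4, -4*y, 5)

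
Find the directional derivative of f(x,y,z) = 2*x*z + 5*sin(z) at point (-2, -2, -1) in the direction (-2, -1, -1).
sqrt(6)*(8 - 5*cos(1))/6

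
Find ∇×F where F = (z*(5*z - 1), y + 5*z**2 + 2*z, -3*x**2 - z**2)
(-10*z - 2, 6*x + 10*z - 1, 0)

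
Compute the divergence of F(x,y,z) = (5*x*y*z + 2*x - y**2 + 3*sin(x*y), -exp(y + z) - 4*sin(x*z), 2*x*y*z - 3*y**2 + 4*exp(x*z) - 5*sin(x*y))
2*x*y + 4*x*exp(x*z) + 5*y*z + 3*y*cos(x*y) - exp(y + z) + 2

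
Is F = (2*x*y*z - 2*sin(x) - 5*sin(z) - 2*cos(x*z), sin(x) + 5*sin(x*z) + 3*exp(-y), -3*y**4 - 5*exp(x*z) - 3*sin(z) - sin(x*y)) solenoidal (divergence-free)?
No, ∇·F = -5*x*exp(x*z) + 2*y*z + 2*z*sin(x*z) - 2*cos(x) - 3*cos(z) - 3*exp(-y)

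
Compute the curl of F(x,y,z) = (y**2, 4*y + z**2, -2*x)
(-2*z, 2, -2*y)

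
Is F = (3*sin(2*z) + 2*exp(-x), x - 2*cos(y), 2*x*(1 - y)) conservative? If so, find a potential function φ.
No, ∇×F = (-2*x, 2*y + 6*cos(2*z) - 2, 1) ≠ 0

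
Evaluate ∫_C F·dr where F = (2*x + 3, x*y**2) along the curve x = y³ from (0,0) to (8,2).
296/3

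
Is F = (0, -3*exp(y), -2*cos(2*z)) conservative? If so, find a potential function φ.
Yes, F is conservative. φ = -3*exp(y) - sin(2*z)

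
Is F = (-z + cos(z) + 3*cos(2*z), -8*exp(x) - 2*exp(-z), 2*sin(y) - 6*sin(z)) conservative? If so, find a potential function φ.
No, ∇×F = (2*cos(y) - 2*exp(-z), -sin(z) - 6*sin(2*z) - 1, -8*exp(x)) ≠ 0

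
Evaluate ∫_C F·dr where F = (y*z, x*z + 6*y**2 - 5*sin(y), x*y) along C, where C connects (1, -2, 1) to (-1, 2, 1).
32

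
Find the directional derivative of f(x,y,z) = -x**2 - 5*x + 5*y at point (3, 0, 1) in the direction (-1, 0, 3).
11*sqrt(10)/10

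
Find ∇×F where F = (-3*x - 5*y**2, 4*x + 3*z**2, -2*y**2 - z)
(-4*y - 6*z, 0, 10*y + 4)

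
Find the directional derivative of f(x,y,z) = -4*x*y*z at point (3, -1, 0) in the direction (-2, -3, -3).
-18*sqrt(22)/11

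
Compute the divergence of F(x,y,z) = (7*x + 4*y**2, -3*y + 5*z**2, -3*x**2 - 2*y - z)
3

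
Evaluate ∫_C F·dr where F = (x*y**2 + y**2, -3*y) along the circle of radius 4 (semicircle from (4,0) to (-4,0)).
-256/3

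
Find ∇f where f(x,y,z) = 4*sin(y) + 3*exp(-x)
(-3*exp(-x), 4*cos(y), 0)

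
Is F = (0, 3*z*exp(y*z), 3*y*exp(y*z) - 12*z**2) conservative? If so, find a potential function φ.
Yes, F is conservative. φ = -4*z**3 + 3*exp(y*z)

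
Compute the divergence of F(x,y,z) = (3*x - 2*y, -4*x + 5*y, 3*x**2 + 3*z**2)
6*z + 8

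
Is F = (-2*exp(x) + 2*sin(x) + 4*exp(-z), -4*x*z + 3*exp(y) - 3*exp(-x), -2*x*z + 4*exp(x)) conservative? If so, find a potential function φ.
No, ∇×F = (4*x, 2*z - 4*exp(x) - 4*exp(-z), -4*z + 3*exp(-x)) ≠ 0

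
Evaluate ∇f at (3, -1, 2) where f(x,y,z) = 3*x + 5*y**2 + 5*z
(3, -10, 5)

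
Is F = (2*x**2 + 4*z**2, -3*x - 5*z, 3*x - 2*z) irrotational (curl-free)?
No, ∇×F = (5, 8*z - 3, -3)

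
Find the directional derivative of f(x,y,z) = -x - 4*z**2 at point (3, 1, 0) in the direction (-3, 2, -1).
3*sqrt(14)/14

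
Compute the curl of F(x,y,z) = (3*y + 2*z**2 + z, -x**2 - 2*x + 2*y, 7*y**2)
(14*y, 4*z + 1, -2*x - 5)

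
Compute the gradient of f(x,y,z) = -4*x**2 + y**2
(-8*x, 2*y, 0)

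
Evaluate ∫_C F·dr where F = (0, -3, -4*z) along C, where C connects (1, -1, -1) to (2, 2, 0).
-7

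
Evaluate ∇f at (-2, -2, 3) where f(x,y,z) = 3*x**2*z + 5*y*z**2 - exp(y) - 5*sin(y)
(-36, -exp(-2) - 5*cos(2) + 45, -48)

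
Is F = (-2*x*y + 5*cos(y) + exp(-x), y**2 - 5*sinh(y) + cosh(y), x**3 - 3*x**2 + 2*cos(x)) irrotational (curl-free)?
No, ∇×F = (0, -3*x**2 + 6*x + 2*sin(x), 2*x + 5*sin(y))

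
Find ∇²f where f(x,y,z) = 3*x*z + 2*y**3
12*y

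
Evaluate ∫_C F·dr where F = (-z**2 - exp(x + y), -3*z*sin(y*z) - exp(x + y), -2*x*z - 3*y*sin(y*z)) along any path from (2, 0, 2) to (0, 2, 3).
3*cos(6) + 5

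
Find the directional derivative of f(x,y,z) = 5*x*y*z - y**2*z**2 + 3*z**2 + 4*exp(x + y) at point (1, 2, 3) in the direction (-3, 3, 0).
-51*sqrt(2)/2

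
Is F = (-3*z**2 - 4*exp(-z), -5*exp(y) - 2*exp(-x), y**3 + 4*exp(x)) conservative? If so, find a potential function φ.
No, ∇×F = (3*y**2, -6*z - 4*exp(x) + 4*exp(-z), 2*exp(-x)) ≠ 0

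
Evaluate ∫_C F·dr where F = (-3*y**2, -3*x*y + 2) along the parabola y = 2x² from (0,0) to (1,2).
-16/5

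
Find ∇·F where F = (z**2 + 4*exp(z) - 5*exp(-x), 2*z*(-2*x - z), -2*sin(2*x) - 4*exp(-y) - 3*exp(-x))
5*exp(-x)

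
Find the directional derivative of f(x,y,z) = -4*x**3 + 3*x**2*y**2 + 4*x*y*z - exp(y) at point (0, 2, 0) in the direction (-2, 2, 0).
-sqrt(2)*exp(2)/2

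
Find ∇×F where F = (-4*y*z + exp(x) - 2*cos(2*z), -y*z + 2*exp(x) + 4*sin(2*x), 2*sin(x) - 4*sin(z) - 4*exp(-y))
(y + 4*exp(-y), -4*y + 4*sin(2*z) - 2*cos(x), 4*z + 2*exp(x) + 8*cos(2*x))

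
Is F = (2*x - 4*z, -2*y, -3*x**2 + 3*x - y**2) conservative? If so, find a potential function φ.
No, ∇×F = (-2*y, 6*x - 7, 0) ≠ 0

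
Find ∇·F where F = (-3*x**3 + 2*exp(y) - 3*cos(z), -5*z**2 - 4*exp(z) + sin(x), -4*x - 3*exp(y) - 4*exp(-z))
-9*x**2 + 4*exp(-z)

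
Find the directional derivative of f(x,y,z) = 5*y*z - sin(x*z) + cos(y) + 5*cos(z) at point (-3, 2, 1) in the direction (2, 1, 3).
sqrt(14)*(-15*sin(1) + 7*cos(3) - sin(2) + 35)/14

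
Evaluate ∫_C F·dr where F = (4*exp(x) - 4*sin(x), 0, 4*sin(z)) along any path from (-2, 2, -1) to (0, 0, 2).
-4*exp(-2) + 4*cos(1) - 8*cos(2) + 8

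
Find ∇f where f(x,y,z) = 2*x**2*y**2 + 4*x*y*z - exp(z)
(4*y*(x*y + z), 4*x*(x*y + z), 4*x*y - exp(z))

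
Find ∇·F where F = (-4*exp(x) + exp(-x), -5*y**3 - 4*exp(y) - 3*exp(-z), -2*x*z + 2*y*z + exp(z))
-2*x - 15*y**2 + 2*y - 4*exp(x) - 4*exp(y) + exp(z) - exp(-x)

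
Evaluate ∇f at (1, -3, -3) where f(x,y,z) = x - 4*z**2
(1, 0, 24)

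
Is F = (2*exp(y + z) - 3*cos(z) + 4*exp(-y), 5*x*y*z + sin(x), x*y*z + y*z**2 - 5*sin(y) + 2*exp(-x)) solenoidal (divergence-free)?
No, ∇·F = x*y + 5*x*z + 2*y*z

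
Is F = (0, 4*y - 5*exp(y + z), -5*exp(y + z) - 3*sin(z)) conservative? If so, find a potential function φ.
Yes, F is conservative. φ = 2*y**2 - 5*exp(y + z) + 3*cos(z)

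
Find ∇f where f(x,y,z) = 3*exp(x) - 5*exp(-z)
(3*exp(x), 0, 5*exp(-z))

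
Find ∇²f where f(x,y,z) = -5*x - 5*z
0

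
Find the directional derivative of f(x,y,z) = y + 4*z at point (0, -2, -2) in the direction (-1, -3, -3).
-15*sqrt(19)/19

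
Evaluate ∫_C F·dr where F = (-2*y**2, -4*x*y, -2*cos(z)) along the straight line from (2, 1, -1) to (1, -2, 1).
-4 - 4*sin(1)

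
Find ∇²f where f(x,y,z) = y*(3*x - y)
-2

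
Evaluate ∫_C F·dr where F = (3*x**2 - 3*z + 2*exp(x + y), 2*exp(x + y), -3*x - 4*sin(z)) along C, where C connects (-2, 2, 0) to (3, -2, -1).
4*cos(1) + 2*E + 38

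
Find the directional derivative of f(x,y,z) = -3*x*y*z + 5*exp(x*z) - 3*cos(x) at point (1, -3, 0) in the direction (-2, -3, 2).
2*sqrt(17)*(14 - 3*sin(1))/17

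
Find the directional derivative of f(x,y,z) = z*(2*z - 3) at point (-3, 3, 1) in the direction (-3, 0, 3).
sqrt(2)/2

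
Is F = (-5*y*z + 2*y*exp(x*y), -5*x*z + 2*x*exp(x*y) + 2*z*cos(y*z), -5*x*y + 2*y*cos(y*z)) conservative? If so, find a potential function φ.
Yes, F is conservative. φ = -5*x*y*z + 2*exp(x*y) + 2*sin(y*z)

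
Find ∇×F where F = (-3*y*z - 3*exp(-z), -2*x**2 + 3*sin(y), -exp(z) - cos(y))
(sin(y), -3*y + 3*exp(-z), -4*x + 3*z)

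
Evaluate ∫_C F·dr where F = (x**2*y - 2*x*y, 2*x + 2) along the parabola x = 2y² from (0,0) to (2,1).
254/105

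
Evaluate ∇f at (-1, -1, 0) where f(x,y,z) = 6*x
(6, 0, 0)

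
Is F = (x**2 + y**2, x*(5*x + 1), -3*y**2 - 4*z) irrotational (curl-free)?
No, ∇×F = (-6*y, 0, 10*x - 2*y + 1)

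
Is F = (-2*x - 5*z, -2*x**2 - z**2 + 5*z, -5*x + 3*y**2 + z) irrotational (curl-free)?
No, ∇×F = (6*y + 2*z - 5, 0, -4*x)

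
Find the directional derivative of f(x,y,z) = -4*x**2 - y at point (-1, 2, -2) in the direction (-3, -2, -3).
-sqrt(22)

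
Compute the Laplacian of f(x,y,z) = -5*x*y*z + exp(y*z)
(y**2 + z**2)*exp(y*z)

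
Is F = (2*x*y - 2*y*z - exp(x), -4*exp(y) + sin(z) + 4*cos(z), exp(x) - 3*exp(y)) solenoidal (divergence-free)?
No, ∇·F = 2*y - exp(x) - 4*exp(y)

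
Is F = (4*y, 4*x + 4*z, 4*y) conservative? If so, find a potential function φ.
Yes, F is conservative. φ = 4*y*(x + z)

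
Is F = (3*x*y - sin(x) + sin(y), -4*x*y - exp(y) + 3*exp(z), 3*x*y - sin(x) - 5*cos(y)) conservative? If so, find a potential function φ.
No, ∇×F = (3*x - 3*exp(z) + 5*sin(y), -3*y + cos(x), -3*x - 4*y - cos(y)) ≠ 0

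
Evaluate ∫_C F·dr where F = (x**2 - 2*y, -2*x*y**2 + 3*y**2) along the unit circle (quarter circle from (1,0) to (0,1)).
2/3 + 3*pi/8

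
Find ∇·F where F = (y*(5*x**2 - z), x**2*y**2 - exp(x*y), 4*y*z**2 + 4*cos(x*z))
2*x**2*y + 10*x*y - x*exp(x*y) - 4*x*sin(x*z) + 8*y*z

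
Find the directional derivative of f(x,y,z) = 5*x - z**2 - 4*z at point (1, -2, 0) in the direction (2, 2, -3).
22*sqrt(17)/17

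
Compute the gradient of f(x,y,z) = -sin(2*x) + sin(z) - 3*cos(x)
(3*sin(x) - 2*cos(2*x), 0, cos(z))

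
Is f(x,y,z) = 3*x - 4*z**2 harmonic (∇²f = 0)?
No, ∇²f = -8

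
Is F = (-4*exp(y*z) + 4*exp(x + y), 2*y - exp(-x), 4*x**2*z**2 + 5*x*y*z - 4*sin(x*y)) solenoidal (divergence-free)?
No, ∇·F = 8*x**2*z + 5*x*y + 4*exp(x + y) + 2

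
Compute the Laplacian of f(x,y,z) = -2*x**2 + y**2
-2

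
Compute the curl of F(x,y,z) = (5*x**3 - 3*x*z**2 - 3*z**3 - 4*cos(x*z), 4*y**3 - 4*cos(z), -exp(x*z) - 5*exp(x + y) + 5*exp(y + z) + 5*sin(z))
(-5*exp(x + y) + 5*exp(y + z) - 4*sin(z), -6*x*z + 4*x*sin(x*z) - 9*z**2 + z*exp(x*z) + 5*exp(x + y), 0)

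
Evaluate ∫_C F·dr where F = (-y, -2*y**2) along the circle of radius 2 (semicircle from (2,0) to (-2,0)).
2*pi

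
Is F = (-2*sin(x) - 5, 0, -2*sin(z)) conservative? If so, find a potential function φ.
Yes, F is conservative. φ = -5*x + 2*cos(x) + 2*cos(z)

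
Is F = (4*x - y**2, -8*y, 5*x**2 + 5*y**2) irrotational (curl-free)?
No, ∇×F = (10*y, -10*x, 2*y)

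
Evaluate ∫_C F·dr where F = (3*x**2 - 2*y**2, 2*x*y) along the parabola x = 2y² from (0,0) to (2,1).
7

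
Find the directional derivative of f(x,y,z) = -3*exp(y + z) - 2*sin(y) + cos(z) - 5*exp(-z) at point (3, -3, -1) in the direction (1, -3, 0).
3*sqrt(10)*(2*exp(4)*cos(3) + 3)*exp(-4)/10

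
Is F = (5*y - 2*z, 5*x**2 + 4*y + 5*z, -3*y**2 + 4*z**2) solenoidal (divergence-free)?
No, ∇·F = 8*z + 4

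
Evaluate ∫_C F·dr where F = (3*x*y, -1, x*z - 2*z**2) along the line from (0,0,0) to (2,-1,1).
-3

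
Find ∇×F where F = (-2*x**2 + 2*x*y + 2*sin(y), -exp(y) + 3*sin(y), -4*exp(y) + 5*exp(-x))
(-4*exp(y), 5*exp(-x), -2*x - 2*cos(y))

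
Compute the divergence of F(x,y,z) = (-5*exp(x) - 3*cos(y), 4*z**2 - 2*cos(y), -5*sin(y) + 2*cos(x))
-5*exp(x) + 2*sin(y)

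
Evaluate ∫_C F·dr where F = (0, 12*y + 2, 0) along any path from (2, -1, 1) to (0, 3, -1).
56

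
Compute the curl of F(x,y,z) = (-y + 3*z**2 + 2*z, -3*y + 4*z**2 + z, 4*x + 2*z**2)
(-8*z - 1, 6*z - 2, 1)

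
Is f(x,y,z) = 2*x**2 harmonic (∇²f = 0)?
No, ∇²f = 4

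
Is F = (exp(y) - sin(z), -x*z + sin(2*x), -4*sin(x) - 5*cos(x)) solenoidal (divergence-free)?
Yes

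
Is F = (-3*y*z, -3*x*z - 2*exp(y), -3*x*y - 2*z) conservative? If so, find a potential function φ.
Yes, F is conservative. φ = -3*x*y*z - z**2 - 2*exp(y)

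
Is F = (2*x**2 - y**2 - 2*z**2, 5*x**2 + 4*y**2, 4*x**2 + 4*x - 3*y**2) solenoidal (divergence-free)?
No, ∇·F = 4*x + 8*y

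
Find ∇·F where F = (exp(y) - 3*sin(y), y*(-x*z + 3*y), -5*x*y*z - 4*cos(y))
-5*x*y - x*z + 6*y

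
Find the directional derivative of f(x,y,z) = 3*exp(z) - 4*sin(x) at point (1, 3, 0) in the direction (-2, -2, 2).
sqrt(3)*(4*cos(1) + 3)/3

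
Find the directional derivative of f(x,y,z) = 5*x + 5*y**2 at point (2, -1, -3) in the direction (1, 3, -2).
-25*sqrt(14)/14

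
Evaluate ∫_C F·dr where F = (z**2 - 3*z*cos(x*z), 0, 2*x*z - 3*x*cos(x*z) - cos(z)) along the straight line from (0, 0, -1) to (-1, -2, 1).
-1 + sin(1)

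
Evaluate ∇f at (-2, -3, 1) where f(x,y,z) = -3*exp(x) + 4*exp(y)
(-3*exp(-2), 4*exp(-3), 0)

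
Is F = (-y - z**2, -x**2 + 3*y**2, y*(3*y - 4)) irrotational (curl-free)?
No, ∇×F = (6*y - 4, -2*z, 1 - 2*x)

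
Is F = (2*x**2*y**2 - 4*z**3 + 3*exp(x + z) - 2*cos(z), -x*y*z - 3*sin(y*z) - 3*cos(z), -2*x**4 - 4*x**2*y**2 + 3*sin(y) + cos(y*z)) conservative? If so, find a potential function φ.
No, ∇×F = (-8*x**2*y + x*y + 3*y*cos(y*z) - z*sin(y*z) - 3*sin(z) + 3*cos(y), 8*x**3 + 8*x*y**2 - 12*z**2 + 3*exp(x + z) + 2*sin(z), y*(-4*x**2 - z)) ≠ 0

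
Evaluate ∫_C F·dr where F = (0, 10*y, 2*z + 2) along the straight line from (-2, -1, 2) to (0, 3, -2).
32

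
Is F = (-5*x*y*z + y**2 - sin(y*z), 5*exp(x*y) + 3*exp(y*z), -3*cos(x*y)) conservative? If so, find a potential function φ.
No, ∇×F = (3*x*sin(x*y) - 3*y*exp(y*z), -y*(5*x + 3*sin(x*y) + cos(y*z)), 5*x*z + 5*y*exp(x*y) - 2*y + z*cos(y*z)) ≠ 0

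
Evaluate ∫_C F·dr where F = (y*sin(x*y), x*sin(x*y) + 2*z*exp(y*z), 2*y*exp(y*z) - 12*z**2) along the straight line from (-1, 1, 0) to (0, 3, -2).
2*exp(-6) + cos(1) + 29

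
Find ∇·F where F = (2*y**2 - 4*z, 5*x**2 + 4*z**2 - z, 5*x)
0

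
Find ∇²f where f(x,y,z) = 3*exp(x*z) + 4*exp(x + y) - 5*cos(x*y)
3*x**2*exp(x*z) + 5*x**2*cos(x*y) + 5*y**2*cos(x*y) + 3*z**2*exp(x*z) + 8*exp(x + y)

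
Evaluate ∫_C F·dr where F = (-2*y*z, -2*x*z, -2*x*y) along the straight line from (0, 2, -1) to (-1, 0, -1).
0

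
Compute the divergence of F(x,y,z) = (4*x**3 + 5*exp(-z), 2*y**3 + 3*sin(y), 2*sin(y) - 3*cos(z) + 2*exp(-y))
12*x**2 + 6*y**2 + 3*sin(z) + 3*cos(y)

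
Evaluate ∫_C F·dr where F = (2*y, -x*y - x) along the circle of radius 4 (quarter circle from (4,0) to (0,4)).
-12*pi - 64/3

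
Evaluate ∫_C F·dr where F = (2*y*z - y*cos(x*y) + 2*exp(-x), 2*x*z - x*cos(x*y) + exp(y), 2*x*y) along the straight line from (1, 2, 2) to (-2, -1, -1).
-3*exp(2) - 12 + 3*exp(-1)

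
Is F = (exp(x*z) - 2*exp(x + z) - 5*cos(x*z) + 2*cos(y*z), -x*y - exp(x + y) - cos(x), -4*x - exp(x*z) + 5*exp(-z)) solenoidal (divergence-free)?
No, ∇·F = ((-x*exp(x*z) - x + z*exp(x*z) + 5*z*sin(x*z) - exp(x + y) - 2*exp(x + z))*exp(z) - 5)*exp(-z)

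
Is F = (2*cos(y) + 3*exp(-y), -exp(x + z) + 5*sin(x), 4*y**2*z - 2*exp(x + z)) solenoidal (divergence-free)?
No, ∇·F = 4*y**2 - 2*exp(x + z)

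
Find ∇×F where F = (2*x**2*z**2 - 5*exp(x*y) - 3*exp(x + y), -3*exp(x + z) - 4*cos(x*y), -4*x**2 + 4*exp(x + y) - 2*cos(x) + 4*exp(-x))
(4*exp(x + y) + 3*exp(x + z), 4*x**2*z + 8*x - 4*exp(x + y) - 2*sin(x) + 4*exp(-x), 5*x*exp(x*y) + 4*y*sin(x*y) + 3*exp(x + y) - 3*exp(x + z))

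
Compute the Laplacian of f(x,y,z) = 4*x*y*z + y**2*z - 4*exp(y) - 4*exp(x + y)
2*z - 4*exp(y) - 8*exp(x + y)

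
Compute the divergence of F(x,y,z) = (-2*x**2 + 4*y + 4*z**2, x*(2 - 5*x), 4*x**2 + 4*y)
-4*x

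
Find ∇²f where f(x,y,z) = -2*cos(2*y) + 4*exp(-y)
8*cos(2*y) + 4*exp(-y)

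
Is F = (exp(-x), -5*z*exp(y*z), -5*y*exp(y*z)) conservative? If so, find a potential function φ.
Yes, F is conservative. φ = -5*exp(y*z) - exp(-x)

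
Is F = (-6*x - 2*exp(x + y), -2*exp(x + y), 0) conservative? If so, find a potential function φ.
Yes, F is conservative. φ = -3*x**2 - 2*exp(x + y)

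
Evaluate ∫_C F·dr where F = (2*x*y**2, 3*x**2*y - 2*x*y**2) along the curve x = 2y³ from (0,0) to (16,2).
3328/3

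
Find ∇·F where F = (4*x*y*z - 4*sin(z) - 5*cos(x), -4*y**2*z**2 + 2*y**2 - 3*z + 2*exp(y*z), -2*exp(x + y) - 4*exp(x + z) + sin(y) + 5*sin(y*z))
-8*y*z**2 + 4*y*z + 5*y*cos(y*z) + 4*y + 2*z*exp(y*z) - 4*exp(x + z) + 5*sin(x)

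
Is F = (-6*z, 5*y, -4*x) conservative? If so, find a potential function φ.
No, ∇×F = (0, -2, 0) ≠ 0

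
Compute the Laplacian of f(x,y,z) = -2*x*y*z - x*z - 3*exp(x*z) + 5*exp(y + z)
-3*x**2*exp(x*z) - 3*z**2*exp(x*z) + 10*exp(y + z)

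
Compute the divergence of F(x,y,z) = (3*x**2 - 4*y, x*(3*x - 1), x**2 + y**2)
6*x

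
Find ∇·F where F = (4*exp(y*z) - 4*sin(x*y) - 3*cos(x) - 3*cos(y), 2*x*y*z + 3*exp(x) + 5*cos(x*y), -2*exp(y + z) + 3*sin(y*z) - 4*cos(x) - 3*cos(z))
2*x*z - 5*x*sin(x*y) - 4*y*cos(x*y) + 3*y*cos(y*z) - 2*exp(y + z) + 3*sin(x) + 3*sin(z)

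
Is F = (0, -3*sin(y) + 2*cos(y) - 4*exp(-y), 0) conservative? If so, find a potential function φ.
Yes, F is conservative. φ = 2*sin(y) + 3*cos(y) + 4*exp(-y)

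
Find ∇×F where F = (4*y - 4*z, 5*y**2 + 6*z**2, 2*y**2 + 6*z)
(4*y - 12*z, -4, -4)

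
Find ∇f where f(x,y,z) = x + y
(1, 1, 0)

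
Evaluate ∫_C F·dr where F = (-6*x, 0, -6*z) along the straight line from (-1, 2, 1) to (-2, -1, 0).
-6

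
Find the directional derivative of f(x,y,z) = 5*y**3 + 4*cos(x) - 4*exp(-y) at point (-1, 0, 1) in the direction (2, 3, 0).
4*sqrt(13)*(2*sin(1) + 3)/13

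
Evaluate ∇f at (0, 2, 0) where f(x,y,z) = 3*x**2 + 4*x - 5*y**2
(4, -20, 0)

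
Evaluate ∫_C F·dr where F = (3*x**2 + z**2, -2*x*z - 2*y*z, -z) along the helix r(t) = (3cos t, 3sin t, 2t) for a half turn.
-23*pi**2 - 6 + 9*pi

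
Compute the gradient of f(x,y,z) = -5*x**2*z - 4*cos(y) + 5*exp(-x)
(-10*x*z - 5*exp(-x), 4*sin(y), -5*x**2)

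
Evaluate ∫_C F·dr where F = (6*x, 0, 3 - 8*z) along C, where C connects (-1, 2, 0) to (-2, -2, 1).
8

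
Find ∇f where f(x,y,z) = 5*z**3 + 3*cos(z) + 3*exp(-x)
(-3*exp(-x), 0, 15*z**2 - 3*sin(z))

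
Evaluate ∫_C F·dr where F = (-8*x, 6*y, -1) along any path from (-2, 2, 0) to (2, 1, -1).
-8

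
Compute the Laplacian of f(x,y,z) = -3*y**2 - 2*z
-6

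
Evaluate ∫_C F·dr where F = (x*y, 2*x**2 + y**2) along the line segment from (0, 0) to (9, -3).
-252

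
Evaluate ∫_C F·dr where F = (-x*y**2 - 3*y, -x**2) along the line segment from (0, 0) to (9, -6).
-486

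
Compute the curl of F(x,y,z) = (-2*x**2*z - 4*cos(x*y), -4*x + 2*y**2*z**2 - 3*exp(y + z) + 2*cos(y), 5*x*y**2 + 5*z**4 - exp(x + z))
(10*x*y - 4*y**2*z + 3*exp(y + z), -2*x**2 - 5*y**2 + exp(x + z), -4*x*sin(x*y) - 4)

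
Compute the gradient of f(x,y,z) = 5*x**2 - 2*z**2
(10*x, 0, -4*z)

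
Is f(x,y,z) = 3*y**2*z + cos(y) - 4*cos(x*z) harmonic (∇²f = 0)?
No, ∇²f = 4*x**2*cos(x*z) + 4*z**2*cos(x*z) + 6*z - cos(y)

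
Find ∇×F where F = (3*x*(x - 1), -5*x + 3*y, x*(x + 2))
(0, -2*x - 2, -5)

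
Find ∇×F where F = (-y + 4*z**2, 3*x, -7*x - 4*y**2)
(-8*y, 8*z + 7, 4)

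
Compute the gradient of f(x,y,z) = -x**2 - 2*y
(-2*x, -2, 0)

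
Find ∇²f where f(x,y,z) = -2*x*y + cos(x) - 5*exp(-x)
-cos(x) - 5*exp(-x)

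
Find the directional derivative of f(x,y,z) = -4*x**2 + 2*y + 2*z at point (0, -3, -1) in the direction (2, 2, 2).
4*sqrt(3)/3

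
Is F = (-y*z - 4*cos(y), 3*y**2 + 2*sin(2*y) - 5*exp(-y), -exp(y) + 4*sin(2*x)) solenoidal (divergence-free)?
No, ∇·F = 6*y + 4*cos(2*y) + 5*exp(-y)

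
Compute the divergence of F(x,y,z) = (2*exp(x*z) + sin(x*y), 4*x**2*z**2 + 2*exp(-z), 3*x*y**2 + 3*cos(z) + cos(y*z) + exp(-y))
-y*sin(y*z) + y*cos(x*y) + 2*z*exp(x*z) - 3*sin(z)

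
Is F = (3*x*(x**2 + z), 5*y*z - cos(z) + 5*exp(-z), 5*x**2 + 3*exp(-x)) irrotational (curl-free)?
No, ∇×F = (-5*y - sin(z) + 5*exp(-z), -7*x + 3*exp(-x), 0)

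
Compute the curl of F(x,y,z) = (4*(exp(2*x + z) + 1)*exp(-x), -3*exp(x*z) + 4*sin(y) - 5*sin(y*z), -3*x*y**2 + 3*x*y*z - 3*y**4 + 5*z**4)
(-6*x*y + 3*x*z + 3*x*exp(x*z) - 12*y**3 + 5*y*cos(y*z), 3*y**2 - 3*y*z + 4*exp(x + z), -3*z*exp(x*z))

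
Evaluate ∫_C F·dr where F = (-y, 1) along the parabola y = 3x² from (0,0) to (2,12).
4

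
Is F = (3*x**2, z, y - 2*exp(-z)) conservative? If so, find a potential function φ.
Yes, F is conservative. φ = x**3 + y*z + 2*exp(-z)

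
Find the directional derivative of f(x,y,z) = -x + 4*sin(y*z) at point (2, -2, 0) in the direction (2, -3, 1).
-5*sqrt(14)/7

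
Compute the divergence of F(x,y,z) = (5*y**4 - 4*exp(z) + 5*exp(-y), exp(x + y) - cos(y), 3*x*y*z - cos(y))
3*x*y + exp(x + y) + sin(y)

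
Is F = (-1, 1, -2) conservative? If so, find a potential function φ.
Yes, F is conservative. φ = -x + y - 2*z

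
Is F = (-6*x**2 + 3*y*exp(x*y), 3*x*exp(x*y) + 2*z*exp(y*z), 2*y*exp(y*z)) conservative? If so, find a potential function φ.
Yes, F is conservative. φ = -2*x**3 + 3*exp(x*y) + 2*exp(y*z)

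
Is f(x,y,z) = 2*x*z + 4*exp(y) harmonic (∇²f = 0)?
No, ∇²f = 4*exp(y)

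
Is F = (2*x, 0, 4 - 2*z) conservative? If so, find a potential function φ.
Yes, F is conservative. φ = x**2 - z**2 + 4*z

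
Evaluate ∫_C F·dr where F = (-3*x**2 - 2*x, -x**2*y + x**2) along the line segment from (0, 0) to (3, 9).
-765/4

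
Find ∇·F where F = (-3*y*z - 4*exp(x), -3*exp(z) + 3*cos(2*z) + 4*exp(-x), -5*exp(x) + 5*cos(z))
-4*exp(x) - 5*sin(z)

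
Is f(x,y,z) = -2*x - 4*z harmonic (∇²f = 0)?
Yes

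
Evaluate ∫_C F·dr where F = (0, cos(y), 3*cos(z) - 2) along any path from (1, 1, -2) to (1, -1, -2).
-2*sin(1)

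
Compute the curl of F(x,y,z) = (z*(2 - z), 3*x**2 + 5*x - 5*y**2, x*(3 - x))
(0, 2*x - 2*z - 1, 6*x + 5)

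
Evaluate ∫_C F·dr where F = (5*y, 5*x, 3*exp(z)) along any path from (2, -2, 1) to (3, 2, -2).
-3*E + 3*exp(-2) + 50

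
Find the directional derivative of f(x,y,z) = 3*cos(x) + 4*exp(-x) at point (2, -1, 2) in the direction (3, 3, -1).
-3*sqrt(19)*(4 + 3*exp(2)*sin(2))*exp(-2)/19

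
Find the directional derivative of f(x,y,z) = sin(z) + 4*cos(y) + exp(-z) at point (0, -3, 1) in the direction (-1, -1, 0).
-2*sqrt(2)*sin(3)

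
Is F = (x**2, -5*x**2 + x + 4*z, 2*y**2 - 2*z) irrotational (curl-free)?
No, ∇×F = (4*y - 4, 0, 1 - 10*x)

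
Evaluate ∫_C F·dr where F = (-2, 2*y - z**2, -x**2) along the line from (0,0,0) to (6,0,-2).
12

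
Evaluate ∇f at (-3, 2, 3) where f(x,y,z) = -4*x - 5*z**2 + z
(-4, 0, -29)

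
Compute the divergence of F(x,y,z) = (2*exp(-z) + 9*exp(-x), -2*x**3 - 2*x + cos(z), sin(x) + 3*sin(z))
3*cos(z) - 9*exp(-x)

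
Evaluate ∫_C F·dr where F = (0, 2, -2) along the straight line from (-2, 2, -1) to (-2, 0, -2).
-2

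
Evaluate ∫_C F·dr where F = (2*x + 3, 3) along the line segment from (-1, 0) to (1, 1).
9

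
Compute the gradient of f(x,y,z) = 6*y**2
(0, 12*y, 0)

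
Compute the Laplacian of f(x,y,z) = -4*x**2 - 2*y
-8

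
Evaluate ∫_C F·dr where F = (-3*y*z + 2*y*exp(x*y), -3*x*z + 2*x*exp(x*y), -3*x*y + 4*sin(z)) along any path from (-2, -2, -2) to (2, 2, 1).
-36 - 4*cos(1) + 4*cos(2)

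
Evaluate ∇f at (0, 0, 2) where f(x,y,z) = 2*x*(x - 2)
(-4, 0, 0)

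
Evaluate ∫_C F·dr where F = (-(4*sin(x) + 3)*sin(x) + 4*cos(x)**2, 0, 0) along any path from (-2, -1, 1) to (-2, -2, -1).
0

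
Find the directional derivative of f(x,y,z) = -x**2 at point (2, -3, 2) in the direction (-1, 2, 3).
2*sqrt(14)/7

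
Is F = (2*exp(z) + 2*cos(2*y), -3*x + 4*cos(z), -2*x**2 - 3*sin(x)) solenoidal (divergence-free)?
Yes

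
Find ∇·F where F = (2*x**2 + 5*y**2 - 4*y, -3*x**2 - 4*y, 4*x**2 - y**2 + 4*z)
4*x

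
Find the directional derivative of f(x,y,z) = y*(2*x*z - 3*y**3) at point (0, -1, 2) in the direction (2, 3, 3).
14*sqrt(22)/11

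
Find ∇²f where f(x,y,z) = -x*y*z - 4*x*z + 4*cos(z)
-4*cos(z)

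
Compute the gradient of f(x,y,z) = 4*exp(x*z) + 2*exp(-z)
(4*z*exp(x*z), 0, 4*x*exp(x*z) - 2*exp(-z))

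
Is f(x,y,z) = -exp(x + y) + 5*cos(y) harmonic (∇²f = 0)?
No, ∇²f = -2*exp(x + y) - 5*cos(y)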